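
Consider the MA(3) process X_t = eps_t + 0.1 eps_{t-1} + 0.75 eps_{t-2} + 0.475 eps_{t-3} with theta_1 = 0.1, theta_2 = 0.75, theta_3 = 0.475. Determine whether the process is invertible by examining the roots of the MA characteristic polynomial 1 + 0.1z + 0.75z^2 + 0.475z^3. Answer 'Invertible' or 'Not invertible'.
\text{Invertible}

The MA(q) characteristic polynomial is P(z) = 1 + 0.1z + 0.75z^2 + 0.475z^3.
Invertibility requires all roots to lie outside the unit circle, i.e. |z| > 1 for every root.
Degree 3: look for a simple real root z0 first, then factor out (1 - z/z0) and solve the remaining quadratic.
Testing z0 = -2: P(-2) = 1 + (0.1)(-2) + (0.75)(-2)^2 + (0.475)(-2)^3
  = 1 + (-0.2) + (3) + (-3.8) = 0.  So z_0 = -2 is a root, |z_0| = 2.
Divide out the factor (1 + 0.5 z) = (1 - z/z0) (since 1/z0 = -0.5):
  P(z) = (1 + 0.5 z)(1 + (-0.4) z + (0.95) z^2)
  [check: z-coef -0.4 - (-0.5) = 0.1; z^2-coef 0.95 - (-0.5)(-0.4) = 0.75; z^3-coef -(-0.5)(0.95) = 0.475.]
Remaining roots from the quadratic factor 1 + (-0.4) z + (0.95) z^2:
  Set 1 + (-0.4) z + (0.95) z^2 = 0, i.e. a z^2 + b z + c = 0 with a = 0.95, b = -0.4, c = 1.
  Discriminant D = b^2 - 4ac = (-0.4)^2 - 4*(0.95)*1 = 0.16 - (3.8) = -3.64.
  D < 0, so the roots are the complex-conjugate pair z = (-b +/- i sqrt(-D)) / (2a) = 0.2105 +/- 1.0041i.
  For a conjugate pair |z|^2 = z * conj(z) = (product of roots) = c/a = 1/(0.95) = 1.052632, so |z| = sqrt(1.052632) = 1.026 for both roots.
Moduli of all roots: 2.0000, 1.0260, 1.0260.
All moduli strictly greater than 1? Yes.
Verdict: Invertible.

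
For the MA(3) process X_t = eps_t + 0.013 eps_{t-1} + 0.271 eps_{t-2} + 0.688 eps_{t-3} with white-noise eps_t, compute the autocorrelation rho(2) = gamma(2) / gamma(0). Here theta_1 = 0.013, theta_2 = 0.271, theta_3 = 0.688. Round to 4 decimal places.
\rho(2) = 0.1810

For an MA(q) process with theta_0 = 1, the autocovariance is
  gamma(k) = sigma^2 * sum_{i=0..q-k} theta_i * theta_{i+k},
and rho(k) = gamma(k) / gamma(0). Sigma^2 cancels.
  numerator   = (1)*(0.271) + (0.013)*(0.688) = 0.279944.
  denominator = (1)^2 + (0.013)^2 + (0.271)^2 + (0.688)^2 = 1.546954.
  rho(2) = 0.279944 / 1.546954 = 0.1810.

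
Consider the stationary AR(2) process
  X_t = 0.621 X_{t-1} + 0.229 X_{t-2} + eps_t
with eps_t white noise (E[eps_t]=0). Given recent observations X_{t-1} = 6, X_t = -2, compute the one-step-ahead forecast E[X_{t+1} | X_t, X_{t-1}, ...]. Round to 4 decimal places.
E[X_{t+1} \mid \mathcal F_t] = 0.1320

For an AR(p) model X_t = c + sum_i phi_i X_{t-i} + eps_t, the
one-step-ahead conditional mean is
  E[X_{t+1} | X_t, ...] = c + sum_i phi_i X_{t+1-i}.
Substitute known values:
  E[X_{t+1} | ...] = (0.621) * (-2) + (0.229) * (6)
                   = 0.1320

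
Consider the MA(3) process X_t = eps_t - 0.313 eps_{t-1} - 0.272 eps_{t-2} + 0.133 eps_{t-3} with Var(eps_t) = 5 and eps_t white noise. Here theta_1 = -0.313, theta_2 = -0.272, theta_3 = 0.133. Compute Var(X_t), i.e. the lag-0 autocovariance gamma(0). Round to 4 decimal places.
\gamma(0) = 5.9482

For an MA(q) process X_t = eps_t + sum_i theta_i eps_{t-i} with
Var(eps_t) = sigma^2, the variance is
  gamma(0) = sigma^2 * (1 + sum_i theta_i^2).
  sum_i theta_i^2 = (-0.313)^2 + (-0.272)^2 + (0.133)^2 = 0.097969 + 0.073984 + 0.017689 = 0.189642.
  gamma(0) = 5 * (1 + 0.189642) = 5 * 1.189642 = 5.94821, which rounds to 5.9482.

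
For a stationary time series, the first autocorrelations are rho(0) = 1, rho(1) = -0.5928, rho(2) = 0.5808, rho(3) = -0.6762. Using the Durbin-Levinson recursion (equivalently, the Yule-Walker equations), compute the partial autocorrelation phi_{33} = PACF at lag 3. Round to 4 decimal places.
\phi_{33} = -0.4300

The PACF at lag k is phi_{kk}, the last component of the solution
to the Yule-Walker system G_k phi = r_k where
  (G_k)_{ij} = rho(|i - j|), (r_k)_i = rho(i), i,j = 1..k.
Equivalently, Durbin-Levinson gives phi_{kk} iteratively:
  phi_{11} = rho(1)
  phi_{kk} = [rho(k) - sum_{j=1..k-1} phi_{k-1,j} rho(k-j)]
            / [1 - sum_{j=1..k-1} phi_{k-1,j} rho(j)],
  phi_{k,j} = phi_{k-1,j} - phi_{kk} phi_{k-1,k-j},  j = 1..k-1.
Step k = 1:
  phi_11 = rho(1) = -0.5928.
Step k = 2:
  phi_22 = [rho(2) - phi_11 rho(1)] / [1 - phi_11 rho(1)] = [0.5808 - (-0.5928)(-0.5928)] / [1 - (-0.5928)(-0.5928)]
         = 0.22938816 / 0.64858816 = 0.353673.
  Update: phi_21 = phi_11 - phi_22 phi_11 = -0.5928 - (0.353673)(-0.5928) = -0.383143.
Step k = 3:
  phi_33 = [rho(3) - phi_21 rho(2) - phi_22 rho(1)] / [1 - phi_21 rho(1) - phi_22 rho(2)]
    numerator   = -0.6762 - (-0.383143)(0.5808) - (0.353673)(-0.5928) = -0.24401338
    denominator = 1 - (-0.383143)(-0.5928) - (0.353673)(0.5808) = 0.56745975
  phi_33 = -0.24401338 / 0.56745975 = -0.43.
Therefore phi_{33} = -0.4300.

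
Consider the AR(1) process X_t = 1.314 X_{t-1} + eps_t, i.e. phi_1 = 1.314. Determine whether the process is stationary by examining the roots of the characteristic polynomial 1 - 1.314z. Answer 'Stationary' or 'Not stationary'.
\text{Not stationary}

The AR(p) characteristic polynomial is P(z) = 1 - 1.314z.
Stationarity requires all roots to lie outside the unit circle, i.e. |z| > 1 for every root.
This is linear in z: 1 + (-1.314) z = 0  =>  z = -1/(-1.314) = 0.761035,  |z| = 0.761035.
Moduli of all roots: 0.7610.
All moduli strictly greater than 1? No.
Verdict: Not stationary.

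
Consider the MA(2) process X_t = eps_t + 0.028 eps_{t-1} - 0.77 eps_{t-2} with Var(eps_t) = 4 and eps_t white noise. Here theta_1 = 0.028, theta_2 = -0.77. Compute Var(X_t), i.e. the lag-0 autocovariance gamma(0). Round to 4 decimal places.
\gamma(0) = 6.3747

For an MA(q) process X_t = eps_t + sum_i theta_i eps_{t-i} with
Var(eps_t) = sigma^2, the variance is
  gamma(0) = sigma^2 * (1 + sum_i theta_i^2).
  sum_i theta_i^2 = (0.028)^2 + (-0.77)^2 = 0.000784 + 0.5929 = 0.593684.
  gamma(0) = 4 * (1 + 0.593684) = 4 * 1.593684 = 6.374736, which rounds to 6.3747.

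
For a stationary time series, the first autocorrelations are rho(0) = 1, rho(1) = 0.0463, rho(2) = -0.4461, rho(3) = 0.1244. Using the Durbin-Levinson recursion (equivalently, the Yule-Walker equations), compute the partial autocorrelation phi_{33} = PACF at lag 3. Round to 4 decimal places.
\phi_{33} = 0.2199

The PACF at lag k is phi_{kk}, the last component of the solution
to the Yule-Walker system G_k phi = r_k where
  (G_k)_{ij} = rho(|i - j|), (r_k)_i = rho(i), i,j = 1..k.
Equivalently, Durbin-Levinson gives phi_{kk} iteratively:
  phi_{11} = rho(1)
  phi_{kk} = [rho(k) - sum_{j=1..k-1} phi_{k-1,j} rho(k-j)]
            / [1 - sum_{j=1..k-1} phi_{k-1,j} rho(j)],
  phi_{k,j} = phi_{k-1,j} - phi_{kk} phi_{k-1,k-j},  j = 1..k-1.
Step k = 1:
  phi_11 = rho(1) = 0.0463.
Step k = 2:
  phi_22 = [rho(2) - phi_11 rho(1)] / [1 - phi_11 rho(1)] = [-0.4461 - (0.0463)(0.0463)] / [1 - (0.0463)(0.0463)]
         = -0.44824369 / 0.99785631 = -0.449207.
  Update: phi_21 = phi_11 - phi_22 phi_11 = 0.0463 - (-0.449207)(0.0463) = 0.067098.
Step k = 3:
  phi_33 = [rho(3) - phi_21 rho(2) - phi_22 rho(1)] / [1 - phi_21 rho(1) - phi_22 rho(2)]
    numerator   = 0.1244 - (0.067098)(-0.4461) - (-0.449207)(0.0463) = 0.17513081
    denominator = 1 - (0.067098)(0.0463) - (-0.449207)(-0.4461) = 0.79650226
  phi_33 = 0.17513081 / 0.79650226 = 0.2199.
Therefore phi_{33} = 0.2199.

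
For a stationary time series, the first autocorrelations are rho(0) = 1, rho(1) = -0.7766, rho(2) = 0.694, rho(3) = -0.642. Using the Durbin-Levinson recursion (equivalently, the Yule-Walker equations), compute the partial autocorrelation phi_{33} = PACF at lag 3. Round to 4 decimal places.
\phi_{33} = -0.1293

The PACF at lag k is phi_{kk}, the last component of the solution
to the Yule-Walker system G_k phi = r_k where
  (G_k)_{ij} = rho(|i - j|), (r_k)_i = rho(i), i,j = 1..k.
Equivalently, Durbin-Levinson gives phi_{kk} iteratively:
  phi_{11} = rho(1)
  phi_{kk} = [rho(k) - sum_{j=1..k-1} phi_{k-1,j} rho(k-j)]
            / [1 - sum_{j=1..k-1} phi_{k-1,j} rho(j)],
  phi_{k,j} = phi_{k-1,j} - phi_{kk} phi_{k-1,k-j},  j = 1..k-1.
Step k = 1:
  phi_11 = rho(1) = -0.7766.
Step k = 2:
  phi_22 = [rho(2) - phi_11 rho(1)] / [1 - phi_11 rho(1)] = [0.694 - (-0.7766)(-0.7766)] / [1 - (-0.7766)(-0.7766)]
         = 0.09089244 / 0.39689244 = 0.22901.
  Update: phi_21 = phi_11 - phi_22 phi_11 = -0.7766 - (0.22901)(-0.7766) = -0.598751.
Step k = 3:
  phi_33 = [rho(3) - phi_21 rho(2) - phi_22 rho(1)] / [1 - phi_21 rho(1) - phi_22 rho(2)]
    numerator   = -0.642 - (-0.598751)(0.694) - (0.22901)(-0.7766) = -0.04861769
    denominator = 1 - (-0.598751)(-0.7766) - (0.22901)(0.694) = 0.37607714
  phi_33 = -0.04861769 / 0.37607714 = -0.1293.
Therefore phi_{33} = -0.1293.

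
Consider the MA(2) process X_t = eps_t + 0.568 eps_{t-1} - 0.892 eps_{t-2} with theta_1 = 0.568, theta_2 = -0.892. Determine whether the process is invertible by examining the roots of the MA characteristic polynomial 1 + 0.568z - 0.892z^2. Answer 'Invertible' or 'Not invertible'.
\text{Not invertible}

The MA(q) characteristic polynomial is P(z) = 1 + 0.568z - 0.892z^2.
Invertibility requires all roots to lie outside the unit circle, i.e. |z| > 1 for every root.
Set 1 + (0.568) z + (-0.892) z^2 = 0, i.e. a z^2 + b z + c = 0 with a = -0.892, b = 0.568, c = 1.
Discriminant D = b^2 - 4ac = (0.568)^2 - 4*(-0.892)*1 = 0.322624 - (-3.568) = 3.890624.
D >= 0, so the roots are real: z = (-b +/- sqrt(D)) / (2a) = (-0.568 +/- 1.972466) / (-1.784).
  z_1 = (-0.568 + 1.972466) / (-1.784) = -0.7873,   |z_1| = 0.7873.
  z_2 = (-0.568 - 1.972466) / (-1.784) = 1.424,   |z_2| = 1.424.
Moduli of all roots: 0.7873, 1.4240.
All moduli strictly greater than 1? No.
Verdict: Not invertible.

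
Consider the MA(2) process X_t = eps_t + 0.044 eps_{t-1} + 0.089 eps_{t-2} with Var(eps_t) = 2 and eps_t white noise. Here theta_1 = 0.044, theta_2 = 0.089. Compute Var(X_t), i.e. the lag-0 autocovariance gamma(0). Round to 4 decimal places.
\gamma(0) = 2.0197

For an MA(q) process X_t = eps_t + sum_i theta_i eps_{t-i} with
Var(eps_t) = sigma^2, the variance is
  gamma(0) = sigma^2 * (1 + sum_i theta_i^2).
  sum_i theta_i^2 = (0.044)^2 + (0.089)^2 = 0.001936 + 0.007921 = 0.009857.
  gamma(0) = 2 * (1 + 0.009857) = 2 * 1.009857 = 2.019714, which rounds to 2.0197.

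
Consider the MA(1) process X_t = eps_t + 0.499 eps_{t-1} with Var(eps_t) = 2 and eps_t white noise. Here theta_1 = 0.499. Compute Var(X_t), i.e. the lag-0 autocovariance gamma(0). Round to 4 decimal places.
\gamma(0) = 2.4980

For an MA(q) process X_t = eps_t + sum_i theta_i eps_{t-i} with
Var(eps_t) = sigma^2, the variance is
  gamma(0) = sigma^2 * (1 + sum_i theta_i^2).
  sum_i theta_i^2 = (0.499)^2 = 0.249001.
  gamma(0) = 2 * (1 + 0.249001) = 2 * 1.249001 = 2.498002, which rounds to 2.4980.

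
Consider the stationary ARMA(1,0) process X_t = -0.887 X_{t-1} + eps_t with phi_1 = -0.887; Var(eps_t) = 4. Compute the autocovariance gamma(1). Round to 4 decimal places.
\gamma(1) = -16.6392

Multiply the model equation by X_{t-k} and take expectations. With theta_0 = psi_0 = 1 and psi_j the MA(infinity) weights, this gives
  gamma(k) - sum_i phi_i gamma(k-i) = c_k,
  c_k = sigma^2 * sum_{j=k..q} theta_j psi_{j-k}   (c_k = 0 for k > q),
using gamma(-m) = gamma(m).
Pure AR (q = 0): c_0 = sigma^2 = 4, c_k = 0 for k >= 1.
Equations for k = 0 and k = 1 (AR order 1):
  gamma(0) = phi_1 gamma(1) + c_0
  gamma(1) = phi_1 gamma(0) + c_1
Substituting the second into the first: gamma(0) (1 - phi_1^2) = c_0 + phi_1 c_1, so
  gamma(0) = c_0 / (1 - phi_1^2) = 4 / (1 - (-0.887)^2) = 4 / 0.213231 = 18.758998.
  gamma(1) = phi_1 gamma(0) = (-0.887)(18.758998) = -16.639232.
Therefore gamma(1) = -16.6392 (to 4 decimal places).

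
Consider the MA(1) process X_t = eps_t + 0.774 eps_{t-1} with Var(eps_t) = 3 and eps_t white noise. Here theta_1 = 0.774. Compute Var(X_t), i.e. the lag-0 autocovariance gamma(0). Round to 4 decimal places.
\gamma(0) = 4.7972

For an MA(q) process X_t = eps_t + sum_i theta_i eps_{t-i} with
Var(eps_t) = sigma^2, the variance is
  gamma(0) = sigma^2 * (1 + sum_i theta_i^2).
  sum_i theta_i^2 = (0.774)^2 = 0.599076.
  gamma(0) = 3 * (1 + 0.599076) = 3 * 1.599076 = 4.797228, which rounds to 4.7972.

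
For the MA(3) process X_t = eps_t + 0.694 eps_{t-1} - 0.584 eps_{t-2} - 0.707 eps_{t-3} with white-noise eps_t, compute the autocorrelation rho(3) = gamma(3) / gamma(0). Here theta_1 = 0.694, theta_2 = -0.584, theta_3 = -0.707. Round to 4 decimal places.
\rho(3) = -0.3044

For an MA(q) process with theta_0 = 1, the autocovariance is
  gamma(k) = sigma^2 * sum_{i=0..q-k} theta_i * theta_{i+k},
and rho(k) = gamma(k) / gamma(0). Sigma^2 cancels.
  numerator   = (1)*(-0.707) = -0.707.
  denominator = (1)^2 + (0.694)^2 + (-0.584)^2 + (-0.707)^2 = 2.322541.
  rho(3) = -0.707 / 2.322541 = -0.3044.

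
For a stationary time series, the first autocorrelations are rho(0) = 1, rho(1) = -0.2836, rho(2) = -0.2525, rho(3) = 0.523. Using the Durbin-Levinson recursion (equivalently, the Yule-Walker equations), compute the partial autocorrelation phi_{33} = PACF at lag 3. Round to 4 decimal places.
\phi_{33} = 0.4040

The PACF at lag k is phi_{kk}, the last component of the solution
to the Yule-Walker system G_k phi = r_k where
  (G_k)_{ij} = rho(|i - j|), (r_k)_i = rho(i), i,j = 1..k.
Equivalently, Durbin-Levinson gives phi_{kk} iteratively:
  phi_{11} = rho(1)
  phi_{kk} = [rho(k) - sum_{j=1..k-1} phi_{k-1,j} rho(k-j)]
            / [1 - sum_{j=1..k-1} phi_{k-1,j} rho(j)],
  phi_{k,j} = phi_{k-1,j} - phi_{kk} phi_{k-1,k-j},  j = 1..k-1.
Step k = 1:
  phi_11 = rho(1) = -0.2836.
Step k = 2:
  phi_22 = [rho(2) - phi_11 rho(1)] / [1 - phi_11 rho(1)] = [-0.2525 - (-0.2836)(-0.2836)] / [1 - (-0.2836)(-0.2836)]
         = -0.33292896 / 0.91957104 = -0.362048.
  Update: phi_21 = phi_11 - phi_22 phi_11 = -0.2836 - (-0.362048)(-0.2836) = -0.386277.
Step k = 3:
  phi_33 = [rho(3) - phi_21 rho(2) - phi_22 rho(1)] / [1 - phi_21 rho(1) - phi_22 rho(2)]
    numerator   = 0.523 - (-0.386277)(-0.2525) - (-0.362048)(-0.2836) = 0.32278825
    denominator = 1 - (-0.386277)(-0.2836) - (-0.362048)(-0.2525) = 0.79903474
  phi_33 = 0.32278825 / 0.79903474 = 0.404.
Therefore phi_{33} = 0.4040.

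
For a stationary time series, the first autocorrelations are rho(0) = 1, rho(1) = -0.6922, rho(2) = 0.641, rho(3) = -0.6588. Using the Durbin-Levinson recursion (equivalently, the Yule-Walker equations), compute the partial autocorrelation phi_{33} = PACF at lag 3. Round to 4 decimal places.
\phi_{33} = -0.2930

The PACF at lag k is phi_{kk}, the last component of the solution
to the Yule-Walker system G_k phi = r_k where
  (G_k)_{ij} = rho(|i - j|), (r_k)_i = rho(i), i,j = 1..k.
Equivalently, Durbin-Levinson gives phi_{kk} iteratively:
  phi_{11} = rho(1)
  phi_{kk} = [rho(k) - sum_{j=1..k-1} phi_{k-1,j} rho(k-j)]
            / [1 - sum_{j=1..k-1} phi_{k-1,j} rho(j)],
  phi_{k,j} = phi_{k-1,j} - phi_{kk} phi_{k-1,k-j},  j = 1..k-1.
Step k = 1:
  phi_11 = rho(1) = -0.6922.
Step k = 2:
  phi_22 = [rho(2) - phi_11 rho(1)] / [1 - phi_11 rho(1)] = [0.641 - (-0.6922)(-0.6922)] / [1 - (-0.6922)(-0.6922)]
         = 0.16185916 / 0.52085916 = 0.310754.
  Update: phi_21 = phi_11 - phi_22 phi_11 = -0.6922 - (0.310754)(-0.6922) = -0.477096.
Step k = 3:
  phi_33 = [rho(3) - phi_21 rho(2) - phi_22 rho(1)] / [1 - phi_21 rho(1) - phi_22 rho(2)]
    numerator   = -0.6588 - (-0.477096)(0.641) - (0.310754)(-0.6922) = -0.13787745
    denominator = 1 - (-0.477096)(-0.6922) - (0.310754)(0.641) = 0.47056075
  phi_33 = -0.13787745 / 0.47056075 = -0.293.
Therefore phi_{33} = -0.2930.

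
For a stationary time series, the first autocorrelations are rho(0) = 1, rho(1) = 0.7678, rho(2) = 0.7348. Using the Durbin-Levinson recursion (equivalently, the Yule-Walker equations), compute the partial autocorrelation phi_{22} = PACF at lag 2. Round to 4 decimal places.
\phi_{22} = 0.3539

The PACF at lag k is phi_{kk}, the last component of the solution
to the Yule-Walker system G_k phi = r_k where
  (G_k)_{ij} = rho(|i - j|), (r_k)_i = rho(i), i,j = 1..k.
Equivalently, Durbin-Levinson gives phi_{kk} iteratively:
  phi_{11} = rho(1)
  phi_{kk} = [rho(k) - sum_{j=1..k-1} phi_{k-1,j} rho(k-j)]
            / [1 - sum_{j=1..k-1} phi_{k-1,j} rho(j)],
  phi_{k,j} = phi_{k-1,j} - phi_{kk} phi_{k-1,k-j},  j = 1..k-1.
Step k = 1:
  phi_11 = rho(1) = 0.7678.
Step k = 2:
  phi_22 = [rho(2) - phi_11 rho(1)] / [1 - phi_11 rho(1)] = [0.7348 - (0.7678)(0.7678)] / [1 - (0.7678)(0.7678)]
         = 0.14528316 / 0.41048316 = 0.3539.
Therefore phi_{22} = 0.3539.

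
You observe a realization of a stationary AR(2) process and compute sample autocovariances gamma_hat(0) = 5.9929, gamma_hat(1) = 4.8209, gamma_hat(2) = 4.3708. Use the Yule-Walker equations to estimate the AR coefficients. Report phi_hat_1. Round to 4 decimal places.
\hat\phi_{1} = 0.6170

The Yule-Walker equations for an AR(p) process read, in matrix form,
  Gamma_p phi = r_p,   with   (Gamma_p)_{ij} = gamma(|i - j|),
                       (r_p)_i = gamma(i),   i,j = 1..p.
Substitute the sample gammas (Toeplitz matrix and right-hand side of size 2):
  Gamma_p = [[5.9929, 4.8209], [4.8209, 5.9929]]
  r_p     = [4.8209, 4.3708]
Written out:
  5.9929 phi_1 + 4.8209 phi_2 = 4.8209
  4.8209 phi_1 + 5.9929 phi_2 = 4.3708
Solve by Cramer's rule:
  det = gamma(0)^2 - gamma(1)^2 = (5.9929)^2 - (4.8209)^2 = 35.91485041 - 23.24107681 = 12.6737736
  phi_hat_1 = [gamma(1) gamma(0) - gamma(1) gamma(2)] / det = [(4.8209)(5.9929) - (4.8209)(4.3708)] / 12.6737736 = 7.81998189 / 12.6737736 = 0.617
  phi_hat_2 = [gamma(0) gamma(2) - gamma(1)^2] / det = [(5.9929)(4.3708) - (4.8209)^2] / 12.6737736 = 2.95269051 / 12.6737736 = 0.233
So phi_hat = [0.6170, 0.2330].
Therefore phi_hat_1 = 0.6170.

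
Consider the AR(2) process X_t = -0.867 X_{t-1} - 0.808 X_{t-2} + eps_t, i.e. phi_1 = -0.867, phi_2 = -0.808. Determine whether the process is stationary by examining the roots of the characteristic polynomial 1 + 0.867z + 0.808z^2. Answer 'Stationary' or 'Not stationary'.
\text{Stationary}

The AR(p) characteristic polynomial is P(z) = 1 + 0.867z + 0.808z^2.
Stationarity requires all roots to lie outside the unit circle, i.e. |z| > 1 for every root.
Set 1 + (0.867) z + (0.808) z^2 = 0, i.e. a z^2 + b z + c = 0 with a = 0.808, b = 0.867, c = 1.
Discriminant D = b^2 - 4ac = (0.867)^2 - 4*(0.808)*1 = 0.751689 - (3.232) = -2.480311.
D < 0, so the roots are the complex-conjugate pair z = (-b +/- i sqrt(-D)) / (2a) = -0.5365 +/- 0.9746i.
For a conjugate pair |z|^2 = z * conj(z) = (product of roots) = c/a = 1/(0.808) = 1.237624, so |z| = sqrt(1.237624) = 1.1125 for both roots.
Moduli of all roots: 1.1125, 1.1125.
All moduli strictly greater than 1? Yes.
Verdict: Stationary.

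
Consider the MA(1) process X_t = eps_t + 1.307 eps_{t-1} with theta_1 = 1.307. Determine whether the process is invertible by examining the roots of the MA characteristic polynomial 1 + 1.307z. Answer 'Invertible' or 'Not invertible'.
\text{Not invertible}

The MA(q) characteristic polynomial is P(z) = 1 + 1.307z.
Invertibility requires all roots to lie outside the unit circle, i.e. |z| > 1 for every root.
This is linear in z: 1 + (1.307) z = 0  =>  z = -1/(1.307) = -0.765111,  |z| = 0.765111.
Moduli of all roots: 0.7651.
All moduli strictly greater than 1? No.
Verdict: Not invertible.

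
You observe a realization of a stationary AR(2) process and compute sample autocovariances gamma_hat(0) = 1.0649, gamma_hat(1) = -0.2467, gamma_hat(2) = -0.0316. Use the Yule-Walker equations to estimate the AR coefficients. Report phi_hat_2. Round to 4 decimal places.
\hat\phi_{2} = -0.0881

The Yule-Walker equations for an AR(p) process read, in matrix form,
  Gamma_p phi = r_p,   with   (Gamma_p)_{ij} = gamma(|i - j|),
                       (r_p)_i = gamma(i),   i,j = 1..p.
Substitute the sample gammas (Toeplitz matrix and right-hand side of size 2):
  Gamma_p = [[1.0649, -0.2467], [-0.2467, 1.0649]]
  r_p     = [-0.2467, -0.0316]
Written out:
  1.0649 phi_1 - 0.2467 phi_2 = -0.2467
  -0.2467 phi_1 + 1.0649 phi_2 = -0.0316
Solve by Cramer's rule:
  det = gamma(0)^2 - gamma(1)^2 = (1.0649)^2 - (-0.2467)^2 = 1.13401201 - 0.06086089 = 1.07315112
  phi_hat_1 = [gamma(1) gamma(0) - gamma(1) gamma(2)] / det = [(-0.2467)(1.0649) - (-0.2467)(-0.0316)] / 1.07315112 = -0.27050655 / 1.07315112 = -0.2521
  phi_hat_2 = [gamma(0) gamma(2) - gamma(1)^2] / det = [(1.0649)(-0.0316) - (-0.2467)^2] / 1.07315112 = -0.09451173 / 1.07315112 = -0.0881
So phi_hat = [-0.2521, -0.0881].
Therefore phi_hat_2 = -0.0881.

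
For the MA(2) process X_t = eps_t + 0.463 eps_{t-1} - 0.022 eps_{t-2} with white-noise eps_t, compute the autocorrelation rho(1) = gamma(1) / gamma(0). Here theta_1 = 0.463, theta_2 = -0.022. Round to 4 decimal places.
\rho(1) = 0.3727

For an MA(q) process with theta_0 = 1, the autocovariance is
  gamma(k) = sigma^2 * sum_{i=0..q-k} theta_i * theta_{i+k},
and rho(k) = gamma(k) / gamma(0). Sigma^2 cancels.
  numerator   = (1)*(0.463) + (0.463)*(-0.022) = 0.452814.
  denominator = (1)^2 + (0.463)^2 + (-0.022)^2 = 1.214853.
  rho(1) = 0.452814 / 1.214853 = 0.3727.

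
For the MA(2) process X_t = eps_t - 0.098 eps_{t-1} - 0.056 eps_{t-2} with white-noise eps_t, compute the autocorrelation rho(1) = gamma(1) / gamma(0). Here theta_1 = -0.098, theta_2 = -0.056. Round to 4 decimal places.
\rho(1) = -0.0913

For an MA(q) process with theta_0 = 1, the autocovariance is
  gamma(k) = sigma^2 * sum_{i=0..q-k} theta_i * theta_{i+k},
and rho(k) = gamma(k) / gamma(0). Sigma^2 cancels.
  numerator   = (1)*(-0.098) + (-0.098)*(-0.056) = -0.092512.
  denominator = (1)^2 + (-0.098)^2 + (-0.056)^2 = 1.01274.
  rho(1) = -0.092512 / 1.01274 = -0.0913.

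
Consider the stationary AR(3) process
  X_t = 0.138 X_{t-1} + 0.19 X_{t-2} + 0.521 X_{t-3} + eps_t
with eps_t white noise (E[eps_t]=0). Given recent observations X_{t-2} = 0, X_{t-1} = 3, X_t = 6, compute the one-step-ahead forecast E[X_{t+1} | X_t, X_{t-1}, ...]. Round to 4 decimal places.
E[X_{t+1} \mid \mathcal F_t] = 1.3980

For an AR(p) model X_t = c + sum_i phi_i X_{t-i} + eps_t, the
one-step-ahead conditional mean is
  E[X_{t+1} | X_t, ...] = c + sum_i phi_i X_{t+1-i}.
Substitute known values:
  E[X_{t+1} | ...] = (0.138) * (6) + (0.19) * (3) + (0.521) * (0)
                   = 1.3980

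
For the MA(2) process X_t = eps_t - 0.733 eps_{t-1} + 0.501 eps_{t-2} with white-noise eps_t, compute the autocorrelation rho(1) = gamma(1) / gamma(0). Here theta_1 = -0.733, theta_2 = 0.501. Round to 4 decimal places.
\rho(1) = -0.6152

For an MA(q) process with theta_0 = 1, the autocovariance is
  gamma(k) = sigma^2 * sum_{i=0..q-k} theta_i * theta_{i+k},
and rho(k) = gamma(k) / gamma(0). Sigma^2 cancels.
  numerator   = (1)*(-0.733) + (-0.733)*(0.501) = -1.100233.
  denominator = (1)^2 + (-0.733)^2 + (0.501)^2 = 1.78829.
  rho(1) = -1.100233 / 1.78829 = -0.6152.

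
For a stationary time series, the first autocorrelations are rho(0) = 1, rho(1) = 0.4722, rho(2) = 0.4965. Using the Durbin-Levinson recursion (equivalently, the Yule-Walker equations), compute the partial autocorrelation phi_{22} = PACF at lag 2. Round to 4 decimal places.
\phi_{22} = 0.3520

The PACF at lag k is phi_{kk}, the last component of the solution
to the Yule-Walker system G_k phi = r_k where
  (G_k)_{ij} = rho(|i - j|), (r_k)_i = rho(i), i,j = 1..k.
Equivalently, Durbin-Levinson gives phi_{kk} iteratively:
  phi_{11} = rho(1)
  phi_{kk} = [rho(k) - sum_{j=1..k-1} phi_{k-1,j} rho(k-j)]
            / [1 - sum_{j=1..k-1} phi_{k-1,j} rho(j)],
  phi_{k,j} = phi_{k-1,j} - phi_{kk} phi_{k-1,k-j},  j = 1..k-1.
Step k = 1:
  phi_11 = rho(1) = 0.4722.
Step k = 2:
  phi_22 = [rho(2) - phi_11 rho(1)] / [1 - phi_11 rho(1)] = [0.4965 - (0.4722)(0.4722)] / [1 - (0.4722)(0.4722)]
         = 0.27352716 / 0.77702716 = 0.352.
Therefore phi_{22} = 0.3520.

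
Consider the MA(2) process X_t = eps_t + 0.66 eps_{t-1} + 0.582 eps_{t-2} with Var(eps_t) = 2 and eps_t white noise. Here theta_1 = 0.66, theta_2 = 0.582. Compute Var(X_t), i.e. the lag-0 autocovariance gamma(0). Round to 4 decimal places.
\gamma(0) = 3.5486

For an MA(q) process X_t = eps_t + sum_i theta_i eps_{t-i} with
Var(eps_t) = sigma^2, the variance is
  gamma(0) = sigma^2 * (1 + sum_i theta_i^2).
  sum_i theta_i^2 = (0.66)^2 + (0.582)^2 = 0.4356 + 0.338724 = 0.774324.
  gamma(0) = 2 * (1 + 0.774324) = 2 * 1.774324 = 3.548648, which rounds to 3.5486.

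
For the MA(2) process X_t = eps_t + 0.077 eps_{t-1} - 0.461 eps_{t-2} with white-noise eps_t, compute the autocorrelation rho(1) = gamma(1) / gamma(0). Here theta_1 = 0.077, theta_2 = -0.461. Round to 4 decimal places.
\rho(1) = 0.0341

For an MA(q) process with theta_0 = 1, the autocovariance is
  gamma(k) = sigma^2 * sum_{i=0..q-k} theta_i * theta_{i+k},
and rho(k) = gamma(k) / gamma(0). Sigma^2 cancels.
  numerator   = (1)*(0.077) + (0.077)*(-0.461) = 0.041503.
  denominator = (1)^2 + (0.077)^2 + (-0.461)^2 = 1.21845.
  rho(1) = 0.041503 / 1.21845 = 0.0341.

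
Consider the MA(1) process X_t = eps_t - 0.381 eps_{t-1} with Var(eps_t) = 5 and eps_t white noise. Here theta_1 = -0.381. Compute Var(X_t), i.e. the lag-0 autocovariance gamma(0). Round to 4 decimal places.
\gamma(0) = 5.7258

For an MA(q) process X_t = eps_t + sum_i theta_i eps_{t-i} with
Var(eps_t) = sigma^2, the variance is
  gamma(0) = sigma^2 * (1 + sum_i theta_i^2).
  sum_i theta_i^2 = (-0.381)^2 = 0.145161.
  gamma(0) = 5 * (1 + 0.145161) = 5 * 1.145161 = 5.725805, which rounds to 5.7258.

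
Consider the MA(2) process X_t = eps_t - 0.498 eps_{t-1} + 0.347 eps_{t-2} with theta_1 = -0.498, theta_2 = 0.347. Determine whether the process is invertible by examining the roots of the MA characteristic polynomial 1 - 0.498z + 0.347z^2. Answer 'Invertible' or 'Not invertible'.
\text{Invertible}

The MA(q) characteristic polynomial is P(z) = 1 - 0.498z + 0.347z^2.
Invertibility requires all roots to lie outside the unit circle, i.e. |z| > 1 for every root.
Set 1 + (-0.498) z + (0.347) z^2 = 0, i.e. a z^2 + b z + c = 0 with a = 0.347, b = -0.498, c = 1.
Discriminant D = b^2 - 4ac = (-0.498)^2 - 4*(0.347)*1 = 0.248004 - (1.388) = -1.139996.
D < 0, so the roots are the complex-conjugate pair z = (-b +/- i sqrt(-D)) / (2a) = 0.7176 +/- 1.5385i.
For a conjugate pair |z|^2 = z * conj(z) = (product of roots) = c/a = 1/(0.347) = 2.881844, so |z| = sqrt(2.881844) = 1.6976 for both roots.
Moduli of all roots: 1.6976, 1.6976.
All moduli strictly greater than 1? Yes.
Verdict: Invertible.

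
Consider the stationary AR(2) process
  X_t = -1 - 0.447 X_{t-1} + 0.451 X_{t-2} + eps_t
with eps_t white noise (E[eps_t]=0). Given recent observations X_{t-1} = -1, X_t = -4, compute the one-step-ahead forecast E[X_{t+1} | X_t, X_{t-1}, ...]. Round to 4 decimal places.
E[X_{t+1} \mid \mathcal F_t] = 0.3370

For an AR(p) model X_t = c + sum_i phi_i X_{t-i} + eps_t, the
one-step-ahead conditional mean is
  E[X_{t+1} | X_t, ...] = c + sum_i phi_i X_{t+1-i}.
Substitute known values:
  E[X_{t+1} | ...] = -1 + (-0.447) * (-4) + (0.451) * (-1)
                   = 0.3370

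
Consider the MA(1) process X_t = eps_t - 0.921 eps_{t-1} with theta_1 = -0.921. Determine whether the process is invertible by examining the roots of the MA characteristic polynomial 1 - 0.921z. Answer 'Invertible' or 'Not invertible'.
\text{Invertible}

The MA(q) characteristic polynomial is P(z) = 1 - 0.921z.
Invertibility requires all roots to lie outside the unit circle, i.e. |z| > 1 for every root.
This is linear in z: 1 + (-0.921) z = 0  =>  z = -1/(-0.921) = 1.085776,  |z| = 1.085776.
Moduli of all roots: 1.0858.
All moduli strictly greater than 1? Yes.
Verdict: Invertible.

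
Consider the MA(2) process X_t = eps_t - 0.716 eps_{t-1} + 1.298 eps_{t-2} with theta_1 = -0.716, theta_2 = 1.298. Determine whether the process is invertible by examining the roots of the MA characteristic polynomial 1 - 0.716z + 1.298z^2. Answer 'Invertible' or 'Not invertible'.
\text{Not invertible}

The MA(q) characteristic polynomial is P(z) = 1 - 0.716z + 1.298z^2.
Invertibility requires all roots to lie outside the unit circle, i.e. |z| > 1 for every root.
Set 1 + (-0.716) z + (1.298) z^2 = 0, i.e. a z^2 + b z + c = 0 with a = 1.298, b = -0.716, c = 1.
Discriminant D = b^2 - 4ac = (-0.716)^2 - 4*(1.298)*1 = 0.512656 - (5.192) = -4.679344.
D < 0, so the roots are the complex-conjugate pair z = (-b +/- i sqrt(-D)) / (2a) = 0.2758 +/- 0.8333i.
For a conjugate pair |z|^2 = z * conj(z) = (product of roots) = c/a = 1/(1.298) = 0.770416, so |z| = sqrt(0.770416) = 0.8777 for both roots.
Moduli of all roots: 0.8777, 0.8777.
All moduli strictly greater than 1? No.
Verdict: Not invertible.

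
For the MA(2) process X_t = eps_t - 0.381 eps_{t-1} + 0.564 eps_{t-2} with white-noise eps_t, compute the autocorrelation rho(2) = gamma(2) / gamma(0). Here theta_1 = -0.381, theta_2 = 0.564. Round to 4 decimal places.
\rho(2) = 0.3854

For an MA(q) process with theta_0 = 1, the autocovariance is
  gamma(k) = sigma^2 * sum_{i=0..q-k} theta_i * theta_{i+k},
and rho(k) = gamma(k) / gamma(0). Sigma^2 cancels.
  numerator   = (1)*(0.564) = 0.564.
  denominator = (1)^2 + (-0.381)^2 + (0.564)^2 = 1.463257.
  rho(2) = 0.564 / 1.463257 = 0.3854.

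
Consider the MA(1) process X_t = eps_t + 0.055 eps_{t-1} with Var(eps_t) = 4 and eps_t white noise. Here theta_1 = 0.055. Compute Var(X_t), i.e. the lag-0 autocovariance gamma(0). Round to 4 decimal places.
\gamma(0) = 4.0121

For an MA(q) process X_t = eps_t + sum_i theta_i eps_{t-i} with
Var(eps_t) = sigma^2, the variance is
  gamma(0) = sigma^2 * (1 + sum_i theta_i^2).
  sum_i theta_i^2 = (0.055)^2 = 0.003025.
  gamma(0) = 4 * (1 + 0.003025) = 4 * 1.003025 = 4.0121.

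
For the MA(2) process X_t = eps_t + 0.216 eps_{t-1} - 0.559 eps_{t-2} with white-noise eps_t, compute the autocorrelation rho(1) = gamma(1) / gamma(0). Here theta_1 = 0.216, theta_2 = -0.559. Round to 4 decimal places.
\rho(1) = 0.0701

For an MA(q) process with theta_0 = 1, the autocovariance is
  gamma(k) = sigma^2 * sum_{i=0..q-k} theta_i * theta_{i+k},
and rho(k) = gamma(k) / gamma(0). Sigma^2 cancels.
  numerator   = (1)*(0.216) + (0.216)*(-0.559) = 0.095256.
  denominator = (1)^2 + (0.216)^2 + (-0.559)^2 = 1.359137.
  rho(1) = 0.095256 / 1.359137 = 0.0701.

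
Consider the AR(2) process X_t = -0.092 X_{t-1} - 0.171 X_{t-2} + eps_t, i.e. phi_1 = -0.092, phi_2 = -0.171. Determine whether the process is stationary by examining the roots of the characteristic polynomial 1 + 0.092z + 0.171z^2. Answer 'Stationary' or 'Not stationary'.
\text{Stationary}

The AR(p) characteristic polynomial is P(z) = 1 + 0.092z + 0.171z^2.
Stationarity requires all roots to lie outside the unit circle, i.e. |z| > 1 for every root.
Set 1 + (0.092) z + (0.171) z^2 = 0, i.e. a z^2 + b z + c = 0 with a = 0.171, b = 0.092, c = 1.
Discriminant D = b^2 - 4ac = (0.092)^2 - 4*(0.171)*1 = 0.008464 - (0.684) = -0.675536.
D < 0, so the roots are the complex-conjugate pair z = (-b +/- i sqrt(-D)) / (2a) = -0.269 +/- 2.4032i.
For a conjugate pair |z|^2 = z * conj(z) = (product of roots) = c/a = 1/(0.171) = 5.847953, so |z| = sqrt(5.847953) = 2.4183 for both roots.
Moduli of all roots: 2.4183, 2.4183.
All moduli strictly greater than 1? Yes.
Verdict: Stationary.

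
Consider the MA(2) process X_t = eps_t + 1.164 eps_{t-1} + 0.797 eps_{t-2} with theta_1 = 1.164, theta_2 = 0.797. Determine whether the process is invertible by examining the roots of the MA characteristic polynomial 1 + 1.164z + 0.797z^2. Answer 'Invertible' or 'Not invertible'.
\text{Invertible}

The MA(q) characteristic polynomial is P(z) = 1 + 1.164z + 0.797z^2.
Invertibility requires all roots to lie outside the unit circle, i.e. |z| > 1 for every root.
Set 1 + (1.164) z + (0.797) z^2 = 0, i.e. a z^2 + b z + c = 0 with a = 0.797, b = 1.164, c = 1.
Discriminant D = b^2 - 4ac = (1.164)^2 - 4*(0.797)*1 = 1.354896 - (3.188) = -1.833104.
D < 0, so the roots are the complex-conjugate pair z = (-b +/- i sqrt(-D)) / (2a) = -0.7302 +/- 0.8494i.
For a conjugate pair |z|^2 = z * conj(z) = (product of roots) = c/a = 1/(0.797) = 1.254705, so |z| = sqrt(1.254705) = 1.1201 for both roots.
Moduli of all roots: 1.1201, 1.1201.
All moduli strictly greater than 1? Yes.
Verdict: Invertible.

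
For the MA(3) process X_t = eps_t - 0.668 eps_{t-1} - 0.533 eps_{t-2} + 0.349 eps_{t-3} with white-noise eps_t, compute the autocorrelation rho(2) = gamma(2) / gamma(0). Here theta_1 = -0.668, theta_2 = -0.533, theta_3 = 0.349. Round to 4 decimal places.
\rho(2) = -0.4137

For an MA(q) process with theta_0 = 1, the autocovariance is
  gamma(k) = sigma^2 * sum_{i=0..q-k} theta_i * theta_{i+k},
and rho(k) = gamma(k) / gamma(0). Sigma^2 cancels.
  numerator   = (1)*(-0.533) + (-0.668)*(0.349) = -0.766132.
  denominator = (1)^2 + (-0.668)^2 + (-0.533)^2 + (0.349)^2 = 1.852114.
  rho(2) = -0.766132 / 1.852114 = -0.4137.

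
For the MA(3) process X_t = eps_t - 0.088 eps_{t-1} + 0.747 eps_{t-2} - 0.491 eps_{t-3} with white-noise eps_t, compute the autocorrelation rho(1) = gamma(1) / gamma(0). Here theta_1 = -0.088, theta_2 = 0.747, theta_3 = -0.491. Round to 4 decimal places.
\rho(1) = -0.2881

For an MA(q) process with theta_0 = 1, the autocovariance is
  gamma(k) = sigma^2 * sum_{i=0..q-k} theta_i * theta_{i+k},
and rho(k) = gamma(k) / gamma(0). Sigma^2 cancels.
  numerator   = (1)*(-0.088) + (-0.088)*(0.747) + (0.747)*(-0.491) = -0.520513.
  denominator = (1)^2 + (-0.088)^2 + (0.747)^2 + (-0.491)^2 = 1.806834.
  rho(1) = -0.520513 / 1.806834 = -0.2881.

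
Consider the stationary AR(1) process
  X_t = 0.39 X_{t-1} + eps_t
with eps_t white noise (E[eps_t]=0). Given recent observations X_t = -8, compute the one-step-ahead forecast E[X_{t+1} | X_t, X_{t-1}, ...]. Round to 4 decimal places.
E[X_{t+1} \mid \mathcal F_t] = -3.1200

For an AR(p) model X_t = c + sum_i phi_i X_{t-i} + eps_t, the
one-step-ahead conditional mean is
  E[X_{t+1} | X_t, ...] = c + sum_i phi_i X_{t+1-i}.
Substitute known values:
  E[X_{t+1} | ...] = (0.39) * (-8)
                   = -3.1200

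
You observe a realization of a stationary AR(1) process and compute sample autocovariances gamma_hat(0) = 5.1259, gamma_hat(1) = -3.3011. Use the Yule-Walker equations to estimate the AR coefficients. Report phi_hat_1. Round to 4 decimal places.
\hat\phi_{1} = -0.6440

The Yule-Walker equations for an AR(p) process read, in matrix form,
  Gamma_p phi = r_p,   with   (Gamma_p)_{ij} = gamma(|i - j|),
                       (r_p)_i = gamma(i),   i,j = 1..p.
Substitute the sample gammas (Toeplitz matrix and right-hand side of size 1):
  Gamma_p = [[5.1259]]
  r_p     = [-3.3011]
With p = 1 this is the single equation gamma(0) phi_1 = gamma(1):
  phi_hat_1 = gamma(1) / gamma(0) = -3.3011 / 5.1259 = -0.6440.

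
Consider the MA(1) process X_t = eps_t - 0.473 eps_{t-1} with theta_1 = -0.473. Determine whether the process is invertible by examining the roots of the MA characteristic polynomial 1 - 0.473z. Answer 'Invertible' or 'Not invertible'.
\text{Invertible}

The MA(q) characteristic polynomial is P(z) = 1 - 0.473z.
Invertibility requires all roots to lie outside the unit circle, i.e. |z| > 1 for every root.
This is linear in z: 1 + (-0.473) z = 0  =>  z = -1/(-0.473) = 2.114165,  |z| = 2.114165.
Moduli of all roots: 2.1142.
All moduli strictly greater than 1? Yes.
Verdict: Invertible.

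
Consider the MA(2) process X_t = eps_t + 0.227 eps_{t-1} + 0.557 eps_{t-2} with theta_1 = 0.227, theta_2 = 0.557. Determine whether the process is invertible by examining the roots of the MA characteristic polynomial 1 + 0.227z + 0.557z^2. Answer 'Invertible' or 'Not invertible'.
\text{Invertible}

The MA(q) characteristic polynomial is P(z) = 1 + 0.227z + 0.557z^2.
Invertibility requires all roots to lie outside the unit circle, i.e. |z| > 1 for every root.
Set 1 + (0.227) z + (0.557) z^2 = 0, i.e. a z^2 + b z + c = 0 with a = 0.557, b = 0.227, c = 1.
Discriminant D = b^2 - 4ac = (0.227)^2 - 4*(0.557)*1 = 0.051529 - (2.228) = -2.176471.
D < 0, so the roots are the complex-conjugate pair z = (-b +/- i sqrt(-D)) / (2a) = -0.2038 +/- 1.3243i.
For a conjugate pair |z|^2 = z * conj(z) = (product of roots) = c/a = 1/(0.557) = 1.795332, so |z| = sqrt(1.795332) = 1.3399 for both roots.
Moduli of all roots: 1.3399, 1.3399.
All moduli strictly greater than 1? Yes.
Verdict: Invertible.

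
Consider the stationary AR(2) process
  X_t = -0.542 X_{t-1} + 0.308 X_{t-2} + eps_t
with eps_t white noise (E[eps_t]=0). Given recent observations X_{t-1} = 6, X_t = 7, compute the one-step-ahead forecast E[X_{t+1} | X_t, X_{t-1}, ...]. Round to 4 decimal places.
E[X_{t+1} \mid \mathcal F_t] = -1.9460

For an AR(p) model X_t = c + sum_i phi_i X_{t-i} + eps_t, the
one-step-ahead conditional mean is
  E[X_{t+1} | X_t, ...] = c + sum_i phi_i X_{t+1-i}.
Substitute known values:
  E[X_{t+1} | ...] = (-0.542) * (7) + (0.308) * (6)
                   = -1.9460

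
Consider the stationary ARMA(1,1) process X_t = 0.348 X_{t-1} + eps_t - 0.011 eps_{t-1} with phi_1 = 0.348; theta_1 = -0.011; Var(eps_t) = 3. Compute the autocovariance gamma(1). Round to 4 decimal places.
\gamma(1) = 1.1459

Multiply the model equation by X_{t-k} and take expectations. With theta_0 = psi_0 = 1 and psi_j the MA(infinity) weights, this gives
  gamma(k) - sum_i phi_i gamma(k-i) = c_k,
  c_k = sigma^2 * sum_{j=k..q} theta_j psi_{j-k}   (c_k = 0 for k > q),
using gamma(-m) = gamma(m).
psi-weights needed (psi_j = theta_j + sum_i phi_i psi_{j-i}):
  psi_1 = theta_1 + phi_1 = -0.011 + (0.348) = 0.337
Right-hand sides:
  c_0 = sigma^2 (1 + theta_1 psi_1) = 3 * (1 + (-0.011)(0.337)) = 3 * 0.996293 = 2.988879
  c_1 = sigma^2 theta_1 = 3 * (-0.011) = -0.033
  c_2 = 0
Equations for k = 0 and k = 1 (AR order 1):
  gamma(0) = phi_1 gamma(1) + c_0
  gamma(1) = phi_1 gamma(0) + c_1
Substituting the second into the first: gamma(0) (1 - phi_1^2) = c_0 + phi_1 c_1, so
  gamma(0) = (c_0 + phi_1 c_1) / (1 - phi_1^2) = (2.988879 + (0.348)(-0.033)) / (1 - (0.348)^2) = 2.977395 / 0.878896 = 3.387653.
  gamma(1) = phi_1 gamma(0) + c_1 = (0.348)(3.387653) + (-0.033) = 1.145903.
Therefore gamma(1) = 1.1459 (to 4 decimal places).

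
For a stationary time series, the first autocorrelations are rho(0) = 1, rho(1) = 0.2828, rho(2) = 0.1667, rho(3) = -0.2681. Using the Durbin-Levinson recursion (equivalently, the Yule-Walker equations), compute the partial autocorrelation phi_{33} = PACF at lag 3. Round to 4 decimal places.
\phi_{33} = -0.3701

The PACF at lag k is phi_{kk}, the last component of the solution
to the Yule-Walker system G_k phi = r_k where
  (G_k)_{ij} = rho(|i - j|), (r_k)_i = rho(i), i,j = 1..k.
Equivalently, Durbin-Levinson gives phi_{kk} iteratively:
  phi_{11} = rho(1)
  phi_{kk} = [rho(k) - sum_{j=1..k-1} phi_{k-1,j} rho(k-j)]
            / [1 - sum_{j=1..k-1} phi_{k-1,j} rho(j)],
  phi_{k,j} = phi_{k-1,j} - phi_{kk} phi_{k-1,k-j},  j = 1..k-1.
Step k = 1:
  phi_11 = rho(1) = 0.2828.
Step k = 2:
  phi_22 = [rho(2) - phi_11 rho(1)] / [1 - phi_11 rho(1)] = [0.1667 - (0.2828)(0.2828)] / [1 - (0.2828)(0.2828)]
         = 0.08672416 / 0.92002416 = 0.094263.
  Update: phi_21 = phi_11 - phi_22 phi_11 = 0.2828 - (0.094263)(0.2828) = 0.256142.
Step k = 3:
  phi_33 = [rho(3) - phi_21 rho(2) - phi_22 rho(1)] / [1 - phi_21 rho(1) - phi_22 rho(2)]
    numerator   = -0.2681 - (0.256142)(0.1667) - (0.094263)(0.2828) = -0.3374565
    denominator = 1 - (0.256142)(0.2828) - (0.094263)(0.1667) = 0.91184929
  phi_33 = -0.3374565 / 0.91184929 = -0.3701.
Therefore phi_{33} = -0.3701.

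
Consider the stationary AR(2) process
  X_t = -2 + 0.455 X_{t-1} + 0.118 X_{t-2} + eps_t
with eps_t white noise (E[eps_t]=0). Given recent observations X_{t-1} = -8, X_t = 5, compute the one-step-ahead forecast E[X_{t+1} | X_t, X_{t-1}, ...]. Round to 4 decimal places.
E[X_{t+1} \mid \mathcal F_t] = -0.6690

For an AR(p) model X_t = c + sum_i phi_i X_{t-i} + eps_t, the
one-step-ahead conditional mean is
  E[X_{t+1} | X_t, ...] = c + sum_i phi_i X_{t+1-i}.
Substitute known values:
  E[X_{t+1} | ...] = -2 + (0.455) * (5) + (0.118) * (-8)
                   = -0.6690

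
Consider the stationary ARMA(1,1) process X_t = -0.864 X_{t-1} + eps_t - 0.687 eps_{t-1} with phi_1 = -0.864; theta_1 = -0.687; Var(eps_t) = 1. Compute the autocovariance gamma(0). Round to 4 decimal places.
\gamma(0) = 10.4894

Multiply the model equation by X_{t-k} and take expectations. With theta_0 = psi_0 = 1 and psi_j the MA(infinity) weights, this gives
  gamma(k) - sum_i phi_i gamma(k-i) = c_k,
  c_k = sigma^2 * sum_{j=k..q} theta_j psi_{j-k}   (c_k = 0 for k > q),
using gamma(-m) = gamma(m).
psi-weights needed (psi_j = theta_j + sum_i phi_i psi_{j-i}):
  psi_1 = theta_1 + phi_1 = -0.687 + (-0.864) = -1.551
Right-hand sides:
  c_0 = sigma^2 (1 + theta_1 psi_1) = 1 * (1 + (-0.687)(-1.551)) = 1 * 2.065537 = 2.065537
  c_1 = sigma^2 theta_1 = 1 * (-0.687) = -0.687
  c_2 = 0
Equations for k = 0 and k = 1 (AR order 1):
  gamma(0) = phi_1 gamma(1) + c_0
  gamma(1) = phi_1 gamma(0) + c_1
Substituting the second into the first: gamma(0) (1 - phi_1^2) = c_0 + phi_1 c_1, so
  gamma(0) = (c_0 + phi_1 c_1) / (1 - phi_1^2) = (2.065537 + (-0.864)(-0.687)) / (1 - (-0.864)^2) = 2.659105 / 0.253504 = 10.489401.
Therefore gamma(0) = 10.4894 (to 4 decimal places).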